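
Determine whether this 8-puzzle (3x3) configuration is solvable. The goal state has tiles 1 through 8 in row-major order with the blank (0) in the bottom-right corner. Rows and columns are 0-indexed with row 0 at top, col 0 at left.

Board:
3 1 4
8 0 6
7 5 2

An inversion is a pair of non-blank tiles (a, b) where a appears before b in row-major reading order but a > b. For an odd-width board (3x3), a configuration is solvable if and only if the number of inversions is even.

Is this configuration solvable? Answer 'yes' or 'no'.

Answer: yes

Derivation:
Inversions (pairs i<j in row-major order where tile[i] > tile[j] > 0): 12
12 is even, so the puzzle is solvable.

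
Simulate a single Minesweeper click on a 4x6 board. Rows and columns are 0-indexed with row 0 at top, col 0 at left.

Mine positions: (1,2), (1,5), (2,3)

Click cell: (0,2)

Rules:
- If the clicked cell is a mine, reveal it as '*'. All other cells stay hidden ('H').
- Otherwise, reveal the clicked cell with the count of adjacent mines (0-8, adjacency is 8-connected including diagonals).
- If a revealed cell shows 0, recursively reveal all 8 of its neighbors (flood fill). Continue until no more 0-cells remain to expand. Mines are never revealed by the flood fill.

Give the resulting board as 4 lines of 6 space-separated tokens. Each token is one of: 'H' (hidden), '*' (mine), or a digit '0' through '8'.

H H 1 H H H
H H H H H H
H H H H H H
H H H H H H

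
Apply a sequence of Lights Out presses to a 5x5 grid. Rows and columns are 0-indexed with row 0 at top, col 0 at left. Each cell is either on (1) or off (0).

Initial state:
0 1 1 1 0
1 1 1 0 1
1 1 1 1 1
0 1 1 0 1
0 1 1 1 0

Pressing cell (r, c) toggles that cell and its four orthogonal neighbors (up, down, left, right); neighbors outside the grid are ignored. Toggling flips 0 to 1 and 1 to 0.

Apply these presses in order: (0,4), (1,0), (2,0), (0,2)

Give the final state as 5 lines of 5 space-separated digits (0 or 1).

Answer: 1 0 0 1 1
1 0 0 0 0
1 0 1 1 1
1 1 1 0 1
0 1 1 1 0

Derivation:
After press 1 at (0,4):
0 1 1 0 1
1 1 1 0 0
1 1 1 1 1
0 1 1 0 1
0 1 1 1 0

After press 2 at (1,0):
1 1 1 0 1
0 0 1 0 0
0 1 1 1 1
0 1 1 0 1
0 1 1 1 0

After press 3 at (2,0):
1 1 1 0 1
1 0 1 0 0
1 0 1 1 1
1 1 1 0 1
0 1 1 1 0

After press 4 at (0,2):
1 0 0 1 1
1 0 0 0 0
1 0 1 1 1
1 1 1 0 1
0 1 1 1 0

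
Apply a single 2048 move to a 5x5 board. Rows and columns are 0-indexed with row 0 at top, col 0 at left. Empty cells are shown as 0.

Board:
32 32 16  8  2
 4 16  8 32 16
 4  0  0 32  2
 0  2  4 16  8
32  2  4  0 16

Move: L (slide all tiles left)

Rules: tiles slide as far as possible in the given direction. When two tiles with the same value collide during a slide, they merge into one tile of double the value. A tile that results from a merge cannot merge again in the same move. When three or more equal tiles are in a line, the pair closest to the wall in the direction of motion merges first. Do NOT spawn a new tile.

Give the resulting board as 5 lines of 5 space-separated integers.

Answer: 64 16  8  2  0
 4 16  8 32 16
 4 32  2  0  0
 2  4 16  8  0
32  2  4 16  0

Derivation:
Slide left:
row 0: [32, 32, 16, 8, 2] -> [64, 16, 8, 2, 0]
row 1: [4, 16, 8, 32, 16] -> [4, 16, 8, 32, 16]
row 2: [4, 0, 0, 32, 2] -> [4, 32, 2, 0, 0]
row 3: [0, 2, 4, 16, 8] -> [2, 4, 16, 8, 0]
row 4: [32, 2, 4, 0, 16] -> [32, 2, 4, 16, 0]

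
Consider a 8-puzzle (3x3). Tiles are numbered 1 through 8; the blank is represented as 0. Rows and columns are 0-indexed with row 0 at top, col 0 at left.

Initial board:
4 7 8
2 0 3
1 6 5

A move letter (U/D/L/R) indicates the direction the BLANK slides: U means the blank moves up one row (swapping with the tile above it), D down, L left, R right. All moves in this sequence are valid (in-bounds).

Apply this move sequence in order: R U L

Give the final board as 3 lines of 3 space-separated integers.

Answer: 4 0 7
2 3 8
1 6 5

Derivation:
After move 1 (R):
4 7 8
2 3 0
1 6 5

After move 2 (U):
4 7 0
2 3 8
1 6 5

After move 3 (L):
4 0 7
2 3 8
1 6 5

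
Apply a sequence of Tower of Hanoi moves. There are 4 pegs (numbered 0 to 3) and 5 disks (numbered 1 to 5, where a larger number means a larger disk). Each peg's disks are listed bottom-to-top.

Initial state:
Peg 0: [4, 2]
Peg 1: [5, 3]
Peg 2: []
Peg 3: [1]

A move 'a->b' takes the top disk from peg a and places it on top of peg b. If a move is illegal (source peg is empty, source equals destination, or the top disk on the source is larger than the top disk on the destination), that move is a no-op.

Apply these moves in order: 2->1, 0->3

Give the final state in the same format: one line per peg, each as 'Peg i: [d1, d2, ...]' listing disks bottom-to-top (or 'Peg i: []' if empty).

After move 1 (2->1):
Peg 0: [4, 2]
Peg 1: [5, 3]
Peg 2: []
Peg 3: [1]

After move 2 (0->3):
Peg 0: [4, 2]
Peg 1: [5, 3]
Peg 2: []
Peg 3: [1]

Answer: Peg 0: [4, 2]
Peg 1: [5, 3]
Peg 2: []
Peg 3: [1]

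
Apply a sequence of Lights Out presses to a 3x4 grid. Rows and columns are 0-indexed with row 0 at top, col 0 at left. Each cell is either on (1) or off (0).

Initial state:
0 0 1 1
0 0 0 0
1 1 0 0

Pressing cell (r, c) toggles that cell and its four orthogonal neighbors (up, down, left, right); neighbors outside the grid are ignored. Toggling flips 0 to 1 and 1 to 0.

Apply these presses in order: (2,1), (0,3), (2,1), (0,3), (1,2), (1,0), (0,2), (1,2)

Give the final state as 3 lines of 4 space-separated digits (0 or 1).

After press 1 at (2,1):
0 0 1 1
0 1 0 0
0 0 1 0

After press 2 at (0,3):
0 0 0 0
0 1 0 1
0 0 1 0

After press 3 at (2,1):
0 0 0 0
0 0 0 1
1 1 0 0

After press 4 at (0,3):
0 0 1 1
0 0 0 0
1 1 0 0

After press 5 at (1,2):
0 0 0 1
0 1 1 1
1 1 1 0

After press 6 at (1,0):
1 0 0 1
1 0 1 1
0 1 1 0

After press 7 at (0,2):
1 1 1 0
1 0 0 1
0 1 1 0

After press 8 at (1,2):
1 1 0 0
1 1 1 0
0 1 0 0

Answer: 1 1 0 0
1 1 1 0
0 1 0 0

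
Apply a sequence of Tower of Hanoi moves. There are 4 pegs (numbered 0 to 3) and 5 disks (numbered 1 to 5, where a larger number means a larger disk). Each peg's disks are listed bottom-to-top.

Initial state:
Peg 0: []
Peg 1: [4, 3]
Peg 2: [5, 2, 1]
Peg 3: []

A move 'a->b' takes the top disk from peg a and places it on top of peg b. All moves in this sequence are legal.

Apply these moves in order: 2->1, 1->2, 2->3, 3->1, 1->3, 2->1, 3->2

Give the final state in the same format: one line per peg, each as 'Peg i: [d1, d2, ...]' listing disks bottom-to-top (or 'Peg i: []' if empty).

Answer: Peg 0: []
Peg 1: [4, 3, 2]
Peg 2: [5, 1]
Peg 3: []

Derivation:
After move 1 (2->1):
Peg 0: []
Peg 1: [4, 3, 1]
Peg 2: [5, 2]
Peg 3: []

After move 2 (1->2):
Peg 0: []
Peg 1: [4, 3]
Peg 2: [5, 2, 1]
Peg 3: []

After move 3 (2->3):
Peg 0: []
Peg 1: [4, 3]
Peg 2: [5, 2]
Peg 3: [1]

After move 4 (3->1):
Peg 0: []
Peg 1: [4, 3, 1]
Peg 2: [5, 2]
Peg 3: []

After move 5 (1->3):
Peg 0: []
Peg 1: [4, 3]
Peg 2: [5, 2]
Peg 3: [1]

After move 6 (2->1):
Peg 0: []
Peg 1: [4, 3, 2]
Peg 2: [5]
Peg 3: [1]

After move 7 (3->2):
Peg 0: []
Peg 1: [4, 3, 2]
Peg 2: [5, 1]
Peg 3: []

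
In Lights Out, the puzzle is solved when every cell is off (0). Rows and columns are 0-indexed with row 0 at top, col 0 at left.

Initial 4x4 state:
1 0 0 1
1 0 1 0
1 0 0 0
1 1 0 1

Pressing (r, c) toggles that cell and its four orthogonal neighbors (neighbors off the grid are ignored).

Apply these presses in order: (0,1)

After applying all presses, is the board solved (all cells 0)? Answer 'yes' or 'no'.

Answer: no

Derivation:
After press 1 at (0,1):
0 1 1 1
1 1 1 0
1 0 0 0
1 1 0 1

Lights still on: 10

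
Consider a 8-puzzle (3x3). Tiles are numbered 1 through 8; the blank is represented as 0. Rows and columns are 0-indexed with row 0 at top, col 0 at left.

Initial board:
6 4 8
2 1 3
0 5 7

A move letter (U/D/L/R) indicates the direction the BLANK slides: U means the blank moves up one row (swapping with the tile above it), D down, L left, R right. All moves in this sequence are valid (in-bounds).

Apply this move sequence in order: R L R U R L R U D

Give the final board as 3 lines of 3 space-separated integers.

Answer: 6 4 8
2 3 0
5 1 7

Derivation:
After move 1 (R):
6 4 8
2 1 3
5 0 7

After move 2 (L):
6 4 8
2 1 3
0 5 7

After move 3 (R):
6 4 8
2 1 3
5 0 7

After move 4 (U):
6 4 8
2 0 3
5 1 7

After move 5 (R):
6 4 8
2 3 0
5 1 7

After move 6 (L):
6 4 8
2 0 3
5 1 7

After move 7 (R):
6 4 8
2 3 0
5 1 7

After move 8 (U):
6 4 0
2 3 8
5 1 7

After move 9 (D):
6 4 8
2 3 0
5 1 7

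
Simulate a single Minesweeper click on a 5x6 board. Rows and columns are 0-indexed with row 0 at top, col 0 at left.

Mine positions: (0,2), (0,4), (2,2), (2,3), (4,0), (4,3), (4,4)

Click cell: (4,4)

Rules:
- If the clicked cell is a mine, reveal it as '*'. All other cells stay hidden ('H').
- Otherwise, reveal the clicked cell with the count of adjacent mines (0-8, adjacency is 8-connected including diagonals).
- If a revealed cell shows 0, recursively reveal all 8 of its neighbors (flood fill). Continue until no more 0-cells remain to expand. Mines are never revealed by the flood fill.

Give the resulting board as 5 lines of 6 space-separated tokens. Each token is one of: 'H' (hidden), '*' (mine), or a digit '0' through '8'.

H H H H H H
H H H H H H
H H H H H H
H H H H H H
H H H H * H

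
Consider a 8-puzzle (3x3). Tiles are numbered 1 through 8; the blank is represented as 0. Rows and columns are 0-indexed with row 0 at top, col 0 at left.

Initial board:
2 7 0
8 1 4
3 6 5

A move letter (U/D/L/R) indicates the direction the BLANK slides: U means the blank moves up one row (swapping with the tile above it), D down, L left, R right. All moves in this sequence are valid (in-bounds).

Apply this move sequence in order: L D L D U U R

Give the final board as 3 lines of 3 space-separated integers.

After move 1 (L):
2 0 7
8 1 4
3 6 5

After move 2 (D):
2 1 7
8 0 4
3 6 5

After move 3 (L):
2 1 7
0 8 4
3 6 5

After move 4 (D):
2 1 7
3 8 4
0 6 5

After move 5 (U):
2 1 7
0 8 4
3 6 5

After move 6 (U):
0 1 7
2 8 4
3 6 5

After move 7 (R):
1 0 7
2 8 4
3 6 5

Answer: 1 0 7
2 8 4
3 6 5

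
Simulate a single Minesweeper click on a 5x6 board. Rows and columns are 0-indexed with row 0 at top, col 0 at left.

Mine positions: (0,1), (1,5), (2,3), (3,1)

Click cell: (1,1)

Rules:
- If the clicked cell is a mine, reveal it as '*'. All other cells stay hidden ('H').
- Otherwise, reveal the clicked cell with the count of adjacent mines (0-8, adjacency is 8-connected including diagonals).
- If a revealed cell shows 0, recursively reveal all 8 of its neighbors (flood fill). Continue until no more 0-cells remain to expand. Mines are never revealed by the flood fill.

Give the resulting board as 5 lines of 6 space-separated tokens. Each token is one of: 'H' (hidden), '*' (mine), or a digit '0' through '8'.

H H H H H H
H 1 H H H H
H H H H H H
H H H H H H
H H H H H H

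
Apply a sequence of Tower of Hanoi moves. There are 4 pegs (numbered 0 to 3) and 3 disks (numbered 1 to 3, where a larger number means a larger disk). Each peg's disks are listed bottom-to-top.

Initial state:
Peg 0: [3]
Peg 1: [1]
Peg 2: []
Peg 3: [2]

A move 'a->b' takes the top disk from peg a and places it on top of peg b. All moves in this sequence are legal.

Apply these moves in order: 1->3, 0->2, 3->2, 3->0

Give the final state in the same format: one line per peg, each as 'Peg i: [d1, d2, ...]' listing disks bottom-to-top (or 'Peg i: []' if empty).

After move 1 (1->3):
Peg 0: [3]
Peg 1: []
Peg 2: []
Peg 3: [2, 1]

After move 2 (0->2):
Peg 0: []
Peg 1: []
Peg 2: [3]
Peg 3: [2, 1]

After move 3 (3->2):
Peg 0: []
Peg 1: []
Peg 2: [3, 1]
Peg 3: [2]

After move 4 (3->0):
Peg 0: [2]
Peg 1: []
Peg 2: [3, 1]
Peg 3: []

Answer: Peg 0: [2]
Peg 1: []
Peg 2: [3, 1]
Peg 3: []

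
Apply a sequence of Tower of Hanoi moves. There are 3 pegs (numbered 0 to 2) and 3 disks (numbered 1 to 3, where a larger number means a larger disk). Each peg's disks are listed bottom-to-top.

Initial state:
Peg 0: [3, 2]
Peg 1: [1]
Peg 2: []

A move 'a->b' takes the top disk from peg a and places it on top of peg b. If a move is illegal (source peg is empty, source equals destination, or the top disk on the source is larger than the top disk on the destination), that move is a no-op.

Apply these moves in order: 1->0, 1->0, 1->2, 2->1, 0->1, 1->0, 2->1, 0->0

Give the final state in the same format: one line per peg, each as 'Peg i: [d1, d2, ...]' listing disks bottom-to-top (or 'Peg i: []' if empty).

Answer: Peg 0: [3, 2, 1]
Peg 1: []
Peg 2: []

Derivation:
After move 1 (1->0):
Peg 0: [3, 2, 1]
Peg 1: []
Peg 2: []

After move 2 (1->0):
Peg 0: [3, 2, 1]
Peg 1: []
Peg 2: []

After move 3 (1->2):
Peg 0: [3, 2, 1]
Peg 1: []
Peg 2: []

After move 4 (2->1):
Peg 0: [3, 2, 1]
Peg 1: []
Peg 2: []

After move 5 (0->1):
Peg 0: [3, 2]
Peg 1: [1]
Peg 2: []

After move 6 (1->0):
Peg 0: [3, 2, 1]
Peg 1: []
Peg 2: []

After move 7 (2->1):
Peg 0: [3, 2, 1]
Peg 1: []
Peg 2: []

After move 8 (0->0):
Peg 0: [3, 2, 1]
Peg 1: []
Peg 2: []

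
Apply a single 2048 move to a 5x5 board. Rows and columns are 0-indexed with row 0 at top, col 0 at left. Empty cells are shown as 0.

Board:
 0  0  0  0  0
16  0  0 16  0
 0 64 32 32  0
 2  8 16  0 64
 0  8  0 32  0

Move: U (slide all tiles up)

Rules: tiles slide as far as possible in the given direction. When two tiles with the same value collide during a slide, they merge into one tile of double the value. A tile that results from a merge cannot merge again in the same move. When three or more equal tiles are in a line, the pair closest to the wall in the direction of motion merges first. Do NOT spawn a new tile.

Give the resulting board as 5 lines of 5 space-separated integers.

Answer: 16 64 32 16 64
 2 16 16 64  0
 0  0  0  0  0
 0  0  0  0  0
 0  0  0  0  0

Derivation:
Slide up:
col 0: [0, 16, 0, 2, 0] -> [16, 2, 0, 0, 0]
col 1: [0, 0, 64, 8, 8] -> [64, 16, 0, 0, 0]
col 2: [0, 0, 32, 16, 0] -> [32, 16, 0, 0, 0]
col 3: [0, 16, 32, 0, 32] -> [16, 64, 0, 0, 0]
col 4: [0, 0, 0, 64, 0] -> [64, 0, 0, 0, 0]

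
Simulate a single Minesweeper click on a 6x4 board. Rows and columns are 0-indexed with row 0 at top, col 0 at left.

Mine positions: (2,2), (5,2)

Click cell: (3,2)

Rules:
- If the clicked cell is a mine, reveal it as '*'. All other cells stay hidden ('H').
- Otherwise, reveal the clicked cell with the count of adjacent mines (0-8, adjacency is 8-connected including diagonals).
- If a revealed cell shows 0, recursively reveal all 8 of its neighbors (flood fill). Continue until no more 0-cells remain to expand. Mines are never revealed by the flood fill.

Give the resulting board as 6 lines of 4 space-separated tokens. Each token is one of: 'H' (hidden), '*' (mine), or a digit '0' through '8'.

H H H H
H H H H
H H H H
H H 1 H
H H H H
H H H H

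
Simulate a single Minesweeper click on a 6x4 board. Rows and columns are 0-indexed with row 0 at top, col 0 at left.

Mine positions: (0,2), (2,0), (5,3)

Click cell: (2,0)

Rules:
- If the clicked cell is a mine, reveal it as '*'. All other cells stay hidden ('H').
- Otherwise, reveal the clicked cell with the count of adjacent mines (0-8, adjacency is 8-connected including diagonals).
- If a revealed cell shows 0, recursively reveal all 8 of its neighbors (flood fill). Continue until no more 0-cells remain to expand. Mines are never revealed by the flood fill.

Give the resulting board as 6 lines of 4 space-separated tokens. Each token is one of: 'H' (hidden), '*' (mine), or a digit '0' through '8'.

H H H H
H H H H
* H H H
H H H H
H H H H
H H H H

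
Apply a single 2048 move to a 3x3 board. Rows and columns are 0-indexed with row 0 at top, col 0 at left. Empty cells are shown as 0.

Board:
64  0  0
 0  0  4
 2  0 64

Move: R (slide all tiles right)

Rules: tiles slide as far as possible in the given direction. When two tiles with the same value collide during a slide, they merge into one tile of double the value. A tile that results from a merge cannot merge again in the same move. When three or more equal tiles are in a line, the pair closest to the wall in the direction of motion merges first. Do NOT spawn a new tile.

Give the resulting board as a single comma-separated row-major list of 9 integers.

Slide right:
row 0: [64, 0, 0] -> [0, 0, 64]
row 1: [0, 0, 4] -> [0, 0, 4]
row 2: [2, 0, 64] -> [0, 2, 64]

Answer: 0, 0, 64, 0, 0, 4, 0, 2, 64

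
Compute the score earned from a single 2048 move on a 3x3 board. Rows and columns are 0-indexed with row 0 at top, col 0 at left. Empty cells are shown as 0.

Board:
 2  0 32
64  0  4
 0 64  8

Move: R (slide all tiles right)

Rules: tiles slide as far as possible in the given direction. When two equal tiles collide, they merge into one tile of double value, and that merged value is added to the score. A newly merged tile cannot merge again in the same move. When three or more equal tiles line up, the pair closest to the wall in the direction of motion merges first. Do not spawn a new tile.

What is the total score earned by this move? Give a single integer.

Slide right:
row 0: [2, 0, 32] -> [0, 2, 32]  score +0 (running 0)
row 1: [64, 0, 4] -> [0, 64, 4]  score +0 (running 0)
row 2: [0, 64, 8] -> [0, 64, 8]  score +0 (running 0)
Board after move:
 0  2 32
 0 64  4
 0 64  8

Answer: 0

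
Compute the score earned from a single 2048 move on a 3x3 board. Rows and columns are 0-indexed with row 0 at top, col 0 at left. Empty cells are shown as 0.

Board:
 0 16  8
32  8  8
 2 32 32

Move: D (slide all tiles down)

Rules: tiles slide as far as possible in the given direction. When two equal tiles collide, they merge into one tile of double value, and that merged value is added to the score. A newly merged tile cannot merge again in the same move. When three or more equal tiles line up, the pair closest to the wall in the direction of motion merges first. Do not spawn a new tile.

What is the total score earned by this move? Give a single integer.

Slide down:
col 0: [0, 32, 2] -> [0, 32, 2]  score +0 (running 0)
col 1: [16, 8, 32] -> [16, 8, 32]  score +0 (running 0)
col 2: [8, 8, 32] -> [0, 16, 32]  score +16 (running 16)
Board after move:
 0 16  0
32  8 16
 2 32 32

Answer: 16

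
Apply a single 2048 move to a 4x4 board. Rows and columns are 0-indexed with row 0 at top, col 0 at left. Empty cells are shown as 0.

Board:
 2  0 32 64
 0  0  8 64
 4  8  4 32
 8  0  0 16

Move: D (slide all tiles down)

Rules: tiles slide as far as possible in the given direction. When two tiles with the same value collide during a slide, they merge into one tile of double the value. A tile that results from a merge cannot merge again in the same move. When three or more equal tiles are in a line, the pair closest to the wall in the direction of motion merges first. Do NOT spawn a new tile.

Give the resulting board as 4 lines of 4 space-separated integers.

Slide down:
col 0: [2, 0, 4, 8] -> [0, 2, 4, 8]
col 1: [0, 0, 8, 0] -> [0, 0, 0, 8]
col 2: [32, 8, 4, 0] -> [0, 32, 8, 4]
col 3: [64, 64, 32, 16] -> [0, 128, 32, 16]

Answer:   0   0   0   0
  2   0  32 128
  4   0   8  32
  8   8   4  16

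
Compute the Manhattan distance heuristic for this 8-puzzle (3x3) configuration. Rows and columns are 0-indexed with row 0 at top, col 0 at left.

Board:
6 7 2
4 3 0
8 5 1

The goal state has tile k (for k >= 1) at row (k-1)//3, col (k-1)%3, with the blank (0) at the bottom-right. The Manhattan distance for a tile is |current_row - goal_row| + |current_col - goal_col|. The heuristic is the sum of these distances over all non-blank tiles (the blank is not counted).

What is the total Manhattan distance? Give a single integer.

Tile 6: (0,0)->(1,2) = 3
Tile 7: (0,1)->(2,0) = 3
Tile 2: (0,2)->(0,1) = 1
Tile 4: (1,0)->(1,0) = 0
Tile 3: (1,1)->(0,2) = 2
Tile 8: (2,0)->(2,1) = 1
Tile 5: (2,1)->(1,1) = 1
Tile 1: (2,2)->(0,0) = 4
Sum: 3 + 3 + 1 + 0 + 2 + 1 + 1 + 4 = 15

Answer: 15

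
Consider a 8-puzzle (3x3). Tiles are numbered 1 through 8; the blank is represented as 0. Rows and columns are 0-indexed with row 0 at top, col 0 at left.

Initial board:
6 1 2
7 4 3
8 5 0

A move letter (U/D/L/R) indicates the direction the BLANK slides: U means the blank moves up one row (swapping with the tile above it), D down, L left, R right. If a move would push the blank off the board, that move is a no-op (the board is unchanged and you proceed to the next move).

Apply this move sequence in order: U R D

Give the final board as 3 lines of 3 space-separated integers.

After move 1 (U):
6 1 2
7 4 0
8 5 3

After move 2 (R):
6 1 2
7 4 0
8 5 3

After move 3 (D):
6 1 2
7 4 3
8 5 0

Answer: 6 1 2
7 4 3
8 5 0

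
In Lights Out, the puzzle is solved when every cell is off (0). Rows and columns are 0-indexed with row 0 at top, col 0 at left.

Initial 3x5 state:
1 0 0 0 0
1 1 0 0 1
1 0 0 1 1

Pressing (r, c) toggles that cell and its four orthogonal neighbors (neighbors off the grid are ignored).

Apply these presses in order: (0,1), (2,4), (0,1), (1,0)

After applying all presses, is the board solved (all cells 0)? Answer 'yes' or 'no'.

Answer: yes

Derivation:
After press 1 at (0,1):
0 1 1 0 0
1 0 0 0 1
1 0 0 1 1

After press 2 at (2,4):
0 1 1 0 0
1 0 0 0 0
1 0 0 0 0

After press 3 at (0,1):
1 0 0 0 0
1 1 0 0 0
1 0 0 0 0

After press 4 at (1,0):
0 0 0 0 0
0 0 0 0 0
0 0 0 0 0

Lights still on: 0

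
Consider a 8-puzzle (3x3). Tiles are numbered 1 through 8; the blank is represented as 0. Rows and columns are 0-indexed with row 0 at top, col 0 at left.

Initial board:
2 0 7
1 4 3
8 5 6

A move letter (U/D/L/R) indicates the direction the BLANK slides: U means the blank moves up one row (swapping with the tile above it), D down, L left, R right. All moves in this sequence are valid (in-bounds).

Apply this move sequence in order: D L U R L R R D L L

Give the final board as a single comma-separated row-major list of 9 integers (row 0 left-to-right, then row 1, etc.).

After move 1 (D):
2 4 7
1 0 3
8 5 6

After move 2 (L):
2 4 7
0 1 3
8 5 6

After move 3 (U):
0 4 7
2 1 3
8 5 6

After move 4 (R):
4 0 7
2 1 3
8 5 6

After move 5 (L):
0 4 7
2 1 3
8 5 6

After move 6 (R):
4 0 7
2 1 3
8 5 6

After move 7 (R):
4 7 0
2 1 3
8 5 6

After move 8 (D):
4 7 3
2 1 0
8 5 6

After move 9 (L):
4 7 3
2 0 1
8 5 6

After move 10 (L):
4 7 3
0 2 1
8 5 6

Answer: 4, 7, 3, 0, 2, 1, 8, 5, 6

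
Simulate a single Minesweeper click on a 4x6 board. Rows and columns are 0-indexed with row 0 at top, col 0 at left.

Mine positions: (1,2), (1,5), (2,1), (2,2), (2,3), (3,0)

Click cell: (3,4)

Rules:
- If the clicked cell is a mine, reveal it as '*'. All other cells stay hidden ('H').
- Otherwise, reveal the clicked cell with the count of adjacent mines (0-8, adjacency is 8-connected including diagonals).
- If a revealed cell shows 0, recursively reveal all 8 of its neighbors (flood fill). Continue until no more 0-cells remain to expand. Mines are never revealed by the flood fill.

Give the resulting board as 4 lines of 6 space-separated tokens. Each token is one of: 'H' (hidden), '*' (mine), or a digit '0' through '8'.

H H H H H H
H H H H H H
H H H H H H
H H H H 1 H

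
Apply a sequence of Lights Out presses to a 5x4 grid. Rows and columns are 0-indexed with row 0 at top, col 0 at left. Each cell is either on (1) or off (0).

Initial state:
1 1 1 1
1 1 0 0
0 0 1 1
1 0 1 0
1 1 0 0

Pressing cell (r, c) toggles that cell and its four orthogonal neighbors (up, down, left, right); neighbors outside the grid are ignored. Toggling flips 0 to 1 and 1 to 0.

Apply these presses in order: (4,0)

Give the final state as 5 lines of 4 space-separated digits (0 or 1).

Answer: 1 1 1 1
1 1 0 0
0 0 1 1
0 0 1 0
0 0 0 0

Derivation:
After press 1 at (4,0):
1 1 1 1
1 1 0 0
0 0 1 1
0 0 1 0
0 0 0 0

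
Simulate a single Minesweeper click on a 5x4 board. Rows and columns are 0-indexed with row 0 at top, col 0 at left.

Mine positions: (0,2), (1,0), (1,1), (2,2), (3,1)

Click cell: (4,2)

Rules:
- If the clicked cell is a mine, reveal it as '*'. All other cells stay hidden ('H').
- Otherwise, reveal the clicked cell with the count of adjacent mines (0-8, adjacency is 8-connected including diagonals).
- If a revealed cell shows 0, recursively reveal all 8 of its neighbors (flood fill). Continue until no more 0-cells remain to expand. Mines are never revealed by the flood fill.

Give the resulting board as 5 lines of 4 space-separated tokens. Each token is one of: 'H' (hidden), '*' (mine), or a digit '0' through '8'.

H H H H
H H H H
H H H H
H H H H
H H 1 H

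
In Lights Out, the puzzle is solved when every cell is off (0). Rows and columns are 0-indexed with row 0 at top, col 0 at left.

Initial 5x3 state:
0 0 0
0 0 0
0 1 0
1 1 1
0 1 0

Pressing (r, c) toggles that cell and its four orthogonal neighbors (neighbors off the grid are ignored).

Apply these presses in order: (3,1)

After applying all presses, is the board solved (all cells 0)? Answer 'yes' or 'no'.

After press 1 at (3,1):
0 0 0
0 0 0
0 0 0
0 0 0
0 0 0

Lights still on: 0

Answer: yes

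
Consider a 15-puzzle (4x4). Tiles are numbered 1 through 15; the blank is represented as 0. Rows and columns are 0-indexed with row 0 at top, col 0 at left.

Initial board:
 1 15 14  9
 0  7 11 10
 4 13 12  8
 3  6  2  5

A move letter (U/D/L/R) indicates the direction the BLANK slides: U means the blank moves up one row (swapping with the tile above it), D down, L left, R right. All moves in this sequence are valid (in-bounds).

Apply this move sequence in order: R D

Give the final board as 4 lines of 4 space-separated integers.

After move 1 (R):
 1 15 14  9
 7  0 11 10
 4 13 12  8
 3  6  2  5

After move 2 (D):
 1 15 14  9
 7 13 11 10
 4  0 12  8
 3  6  2  5

Answer:  1 15 14  9
 7 13 11 10
 4  0 12  8
 3  6  2  5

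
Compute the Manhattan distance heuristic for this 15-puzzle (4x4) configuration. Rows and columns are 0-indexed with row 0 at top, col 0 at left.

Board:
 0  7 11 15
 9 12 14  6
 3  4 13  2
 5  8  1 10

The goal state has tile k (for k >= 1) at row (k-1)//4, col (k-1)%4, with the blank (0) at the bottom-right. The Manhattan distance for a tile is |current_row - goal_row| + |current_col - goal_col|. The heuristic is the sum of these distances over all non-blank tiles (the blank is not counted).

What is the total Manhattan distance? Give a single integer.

Answer: 46

Derivation:
Tile 7: at (0,1), goal (1,2), distance |0-1|+|1-2| = 2
Tile 11: at (0,2), goal (2,2), distance |0-2|+|2-2| = 2
Tile 15: at (0,3), goal (3,2), distance |0-3|+|3-2| = 4
Tile 9: at (1,0), goal (2,0), distance |1-2|+|0-0| = 1
Tile 12: at (1,1), goal (2,3), distance |1-2|+|1-3| = 3
Tile 14: at (1,2), goal (3,1), distance |1-3|+|2-1| = 3
Tile 6: at (1,3), goal (1,1), distance |1-1|+|3-1| = 2
Tile 3: at (2,0), goal (0,2), distance |2-0|+|0-2| = 4
Tile 4: at (2,1), goal (0,3), distance |2-0|+|1-3| = 4
Tile 13: at (2,2), goal (3,0), distance |2-3|+|2-0| = 3
Tile 2: at (2,3), goal (0,1), distance |2-0|+|3-1| = 4
Tile 5: at (3,0), goal (1,0), distance |3-1|+|0-0| = 2
Tile 8: at (3,1), goal (1,3), distance |3-1|+|1-3| = 4
Tile 1: at (3,2), goal (0,0), distance |3-0|+|2-0| = 5
Tile 10: at (3,3), goal (2,1), distance |3-2|+|3-1| = 3
Sum: 2 + 2 + 4 + 1 + 3 + 3 + 2 + 4 + 4 + 3 + 4 + 2 + 4 + 5 + 3 = 46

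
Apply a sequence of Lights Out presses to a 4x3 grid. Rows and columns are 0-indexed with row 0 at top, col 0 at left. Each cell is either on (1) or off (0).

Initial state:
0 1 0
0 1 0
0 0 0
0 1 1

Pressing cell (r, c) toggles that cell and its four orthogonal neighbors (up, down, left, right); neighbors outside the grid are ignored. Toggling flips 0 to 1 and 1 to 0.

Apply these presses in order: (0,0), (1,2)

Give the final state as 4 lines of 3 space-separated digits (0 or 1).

Answer: 1 0 1
1 0 1
0 0 1
0 1 1

Derivation:
After press 1 at (0,0):
1 0 0
1 1 0
0 0 0
0 1 1

After press 2 at (1,2):
1 0 1
1 0 1
0 0 1
0 1 1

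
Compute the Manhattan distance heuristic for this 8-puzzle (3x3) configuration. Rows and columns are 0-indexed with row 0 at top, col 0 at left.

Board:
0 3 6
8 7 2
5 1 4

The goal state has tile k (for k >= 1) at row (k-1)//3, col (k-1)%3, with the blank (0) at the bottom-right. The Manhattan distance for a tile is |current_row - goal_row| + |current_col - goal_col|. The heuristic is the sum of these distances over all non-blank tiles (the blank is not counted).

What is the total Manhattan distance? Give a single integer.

Answer: 16

Derivation:
Tile 3: (0,1)->(0,2) = 1
Tile 6: (0,2)->(1,2) = 1
Tile 8: (1,0)->(2,1) = 2
Tile 7: (1,1)->(2,0) = 2
Tile 2: (1,2)->(0,1) = 2
Tile 5: (2,0)->(1,1) = 2
Tile 1: (2,1)->(0,0) = 3
Tile 4: (2,2)->(1,0) = 3
Sum: 1 + 1 + 2 + 2 + 2 + 2 + 3 + 3 = 16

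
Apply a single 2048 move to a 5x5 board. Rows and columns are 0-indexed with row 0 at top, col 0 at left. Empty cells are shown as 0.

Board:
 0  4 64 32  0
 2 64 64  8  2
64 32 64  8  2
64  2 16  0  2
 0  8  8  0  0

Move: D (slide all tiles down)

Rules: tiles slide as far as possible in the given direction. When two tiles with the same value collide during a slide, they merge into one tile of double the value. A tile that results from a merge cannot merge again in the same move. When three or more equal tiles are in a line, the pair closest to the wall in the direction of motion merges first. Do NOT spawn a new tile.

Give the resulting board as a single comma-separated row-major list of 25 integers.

Answer: 0, 4, 0, 0, 0, 0, 64, 64, 0, 0, 0, 32, 128, 0, 0, 2, 2, 16, 32, 2, 128, 8, 8, 16, 4

Derivation:
Slide down:
col 0: [0, 2, 64, 64, 0] -> [0, 0, 0, 2, 128]
col 1: [4, 64, 32, 2, 8] -> [4, 64, 32, 2, 8]
col 2: [64, 64, 64, 16, 8] -> [0, 64, 128, 16, 8]
col 3: [32, 8, 8, 0, 0] -> [0, 0, 0, 32, 16]
col 4: [0, 2, 2, 2, 0] -> [0, 0, 0, 2, 4]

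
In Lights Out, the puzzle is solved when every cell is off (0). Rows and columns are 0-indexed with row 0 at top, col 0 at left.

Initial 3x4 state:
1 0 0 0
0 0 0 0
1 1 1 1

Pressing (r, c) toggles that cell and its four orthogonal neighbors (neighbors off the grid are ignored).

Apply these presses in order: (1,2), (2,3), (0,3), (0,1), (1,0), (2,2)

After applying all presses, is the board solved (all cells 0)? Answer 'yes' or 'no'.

After press 1 at (1,2):
1 0 1 0
0 1 1 1
1 1 0 1

After press 2 at (2,3):
1 0 1 0
0 1 1 0
1 1 1 0

After press 3 at (0,3):
1 0 0 1
0 1 1 1
1 1 1 0

After press 4 at (0,1):
0 1 1 1
0 0 1 1
1 1 1 0

After press 5 at (1,0):
1 1 1 1
1 1 1 1
0 1 1 0

After press 6 at (2,2):
1 1 1 1
1 1 0 1
0 0 0 1

Lights still on: 8

Answer: no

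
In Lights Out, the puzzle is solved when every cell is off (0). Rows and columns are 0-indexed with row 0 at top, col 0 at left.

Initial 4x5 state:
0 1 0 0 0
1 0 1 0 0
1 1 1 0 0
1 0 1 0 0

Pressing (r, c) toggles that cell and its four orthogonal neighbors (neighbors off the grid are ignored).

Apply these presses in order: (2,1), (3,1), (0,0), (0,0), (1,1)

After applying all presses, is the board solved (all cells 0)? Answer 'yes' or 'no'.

Answer: yes

Derivation:
After press 1 at (2,1):
0 1 0 0 0
1 1 1 0 0
0 0 0 0 0
1 1 1 0 0

After press 2 at (3,1):
0 1 0 0 0
1 1 1 0 0
0 1 0 0 0
0 0 0 0 0

After press 3 at (0,0):
1 0 0 0 0
0 1 1 0 0
0 1 0 0 0
0 0 0 0 0

After press 4 at (0,0):
0 1 0 0 0
1 1 1 0 0
0 1 0 0 0
0 0 0 0 0

After press 5 at (1,1):
0 0 0 0 0
0 0 0 0 0
0 0 0 0 0
0 0 0 0 0

Lights still on: 0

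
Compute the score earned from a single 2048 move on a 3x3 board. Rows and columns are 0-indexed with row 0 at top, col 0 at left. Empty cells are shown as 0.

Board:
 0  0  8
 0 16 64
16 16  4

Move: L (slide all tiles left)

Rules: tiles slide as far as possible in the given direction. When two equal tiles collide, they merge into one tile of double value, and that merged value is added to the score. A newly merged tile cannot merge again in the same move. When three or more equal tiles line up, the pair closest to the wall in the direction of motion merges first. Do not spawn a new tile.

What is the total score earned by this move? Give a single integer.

Answer: 32

Derivation:
Slide left:
row 0: [0, 0, 8] -> [8, 0, 0]  score +0 (running 0)
row 1: [0, 16, 64] -> [16, 64, 0]  score +0 (running 0)
row 2: [16, 16, 4] -> [32, 4, 0]  score +32 (running 32)
Board after move:
 8  0  0
16 64  0
32  4  0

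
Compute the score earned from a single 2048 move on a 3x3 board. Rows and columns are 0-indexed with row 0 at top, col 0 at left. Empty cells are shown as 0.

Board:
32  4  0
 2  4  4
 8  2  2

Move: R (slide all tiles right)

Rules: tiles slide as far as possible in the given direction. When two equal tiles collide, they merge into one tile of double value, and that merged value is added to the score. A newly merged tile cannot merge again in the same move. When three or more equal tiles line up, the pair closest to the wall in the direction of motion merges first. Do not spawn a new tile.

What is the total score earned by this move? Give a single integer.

Slide right:
row 0: [32, 4, 0] -> [0, 32, 4]  score +0 (running 0)
row 1: [2, 4, 4] -> [0, 2, 8]  score +8 (running 8)
row 2: [8, 2, 2] -> [0, 8, 4]  score +4 (running 12)
Board after move:
 0 32  4
 0  2  8
 0  8  4

Answer: 12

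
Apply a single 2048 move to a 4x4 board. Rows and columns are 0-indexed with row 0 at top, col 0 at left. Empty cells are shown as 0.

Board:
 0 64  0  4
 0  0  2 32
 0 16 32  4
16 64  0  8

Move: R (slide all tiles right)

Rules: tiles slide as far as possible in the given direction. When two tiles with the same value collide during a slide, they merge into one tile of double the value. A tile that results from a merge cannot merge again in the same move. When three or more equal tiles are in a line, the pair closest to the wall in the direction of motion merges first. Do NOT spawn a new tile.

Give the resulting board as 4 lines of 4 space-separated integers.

Slide right:
row 0: [0, 64, 0, 4] -> [0, 0, 64, 4]
row 1: [0, 0, 2, 32] -> [0, 0, 2, 32]
row 2: [0, 16, 32, 4] -> [0, 16, 32, 4]
row 3: [16, 64, 0, 8] -> [0, 16, 64, 8]

Answer:  0  0 64  4
 0  0  2 32
 0 16 32  4
 0 16 64  8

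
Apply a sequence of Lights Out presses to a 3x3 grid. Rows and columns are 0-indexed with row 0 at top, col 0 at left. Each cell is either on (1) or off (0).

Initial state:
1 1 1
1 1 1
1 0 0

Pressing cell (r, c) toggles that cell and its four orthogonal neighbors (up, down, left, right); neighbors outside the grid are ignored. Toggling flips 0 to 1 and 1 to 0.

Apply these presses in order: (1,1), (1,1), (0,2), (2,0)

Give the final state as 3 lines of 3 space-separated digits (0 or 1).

Answer: 1 0 0
0 1 0
0 1 0

Derivation:
After press 1 at (1,1):
1 0 1
0 0 0
1 1 0

After press 2 at (1,1):
1 1 1
1 1 1
1 0 0

After press 3 at (0,2):
1 0 0
1 1 0
1 0 0

After press 4 at (2,0):
1 0 0
0 1 0
0 1 0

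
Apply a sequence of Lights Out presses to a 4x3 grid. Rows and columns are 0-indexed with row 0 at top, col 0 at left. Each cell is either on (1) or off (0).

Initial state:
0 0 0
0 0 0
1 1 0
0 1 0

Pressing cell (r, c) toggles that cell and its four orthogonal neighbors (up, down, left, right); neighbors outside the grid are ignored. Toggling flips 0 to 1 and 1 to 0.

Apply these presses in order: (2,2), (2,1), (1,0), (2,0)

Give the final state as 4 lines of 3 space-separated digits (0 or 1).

After press 1 at (2,2):
0 0 0
0 0 1
1 0 1
0 1 1

After press 2 at (2,1):
0 0 0
0 1 1
0 1 0
0 0 1

After press 3 at (1,0):
1 0 0
1 0 1
1 1 0
0 0 1

After press 4 at (2,0):
1 0 0
0 0 1
0 0 0
1 0 1

Answer: 1 0 0
0 0 1
0 0 0
1 0 1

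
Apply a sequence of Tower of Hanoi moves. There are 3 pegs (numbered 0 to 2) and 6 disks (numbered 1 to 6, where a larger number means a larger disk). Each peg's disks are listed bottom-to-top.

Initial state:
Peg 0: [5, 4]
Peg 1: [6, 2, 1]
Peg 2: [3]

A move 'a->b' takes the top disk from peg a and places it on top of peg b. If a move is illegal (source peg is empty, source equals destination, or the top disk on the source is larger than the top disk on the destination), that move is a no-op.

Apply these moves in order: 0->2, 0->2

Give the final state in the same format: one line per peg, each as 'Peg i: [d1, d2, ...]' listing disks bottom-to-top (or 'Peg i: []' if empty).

Answer: Peg 0: [5, 4]
Peg 1: [6, 2, 1]
Peg 2: [3]

Derivation:
After move 1 (0->2):
Peg 0: [5, 4]
Peg 1: [6, 2, 1]
Peg 2: [3]

After move 2 (0->2):
Peg 0: [5, 4]
Peg 1: [6, 2, 1]
Peg 2: [3]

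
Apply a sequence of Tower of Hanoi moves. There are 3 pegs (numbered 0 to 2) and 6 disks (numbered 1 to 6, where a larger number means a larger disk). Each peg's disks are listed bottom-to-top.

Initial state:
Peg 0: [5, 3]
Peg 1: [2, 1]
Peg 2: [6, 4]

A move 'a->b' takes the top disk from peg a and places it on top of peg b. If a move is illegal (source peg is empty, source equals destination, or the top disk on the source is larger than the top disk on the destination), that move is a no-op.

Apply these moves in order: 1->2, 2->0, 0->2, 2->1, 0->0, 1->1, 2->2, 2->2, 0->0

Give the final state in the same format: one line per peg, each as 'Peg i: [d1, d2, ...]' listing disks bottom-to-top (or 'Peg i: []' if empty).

Answer: Peg 0: [5, 3]
Peg 1: [2, 1]
Peg 2: [6, 4]

Derivation:
After move 1 (1->2):
Peg 0: [5, 3]
Peg 1: [2]
Peg 2: [6, 4, 1]

After move 2 (2->0):
Peg 0: [5, 3, 1]
Peg 1: [2]
Peg 2: [6, 4]

After move 3 (0->2):
Peg 0: [5, 3]
Peg 1: [2]
Peg 2: [6, 4, 1]

After move 4 (2->1):
Peg 0: [5, 3]
Peg 1: [2, 1]
Peg 2: [6, 4]

After move 5 (0->0):
Peg 0: [5, 3]
Peg 1: [2, 1]
Peg 2: [6, 4]

After move 6 (1->1):
Peg 0: [5, 3]
Peg 1: [2, 1]
Peg 2: [6, 4]

After move 7 (2->2):
Peg 0: [5, 3]
Peg 1: [2, 1]
Peg 2: [6, 4]

After move 8 (2->2):
Peg 0: [5, 3]
Peg 1: [2, 1]
Peg 2: [6, 4]

After move 9 (0->0):
Peg 0: [5, 3]
Peg 1: [2, 1]
Peg 2: [6, 4]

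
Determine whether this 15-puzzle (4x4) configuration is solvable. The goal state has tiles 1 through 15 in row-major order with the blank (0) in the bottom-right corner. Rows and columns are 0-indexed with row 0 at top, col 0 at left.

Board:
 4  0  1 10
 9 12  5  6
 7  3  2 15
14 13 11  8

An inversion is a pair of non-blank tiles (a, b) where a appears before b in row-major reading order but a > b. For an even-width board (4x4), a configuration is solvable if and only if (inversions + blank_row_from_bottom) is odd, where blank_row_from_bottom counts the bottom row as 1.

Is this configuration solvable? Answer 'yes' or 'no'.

Inversions: 40
Blank is in row 0 (0-indexed from top), which is row 4 counting from the bottom (bottom = 1).
40 + 4 = 44, which is even, so the puzzle is not solvable.

Answer: no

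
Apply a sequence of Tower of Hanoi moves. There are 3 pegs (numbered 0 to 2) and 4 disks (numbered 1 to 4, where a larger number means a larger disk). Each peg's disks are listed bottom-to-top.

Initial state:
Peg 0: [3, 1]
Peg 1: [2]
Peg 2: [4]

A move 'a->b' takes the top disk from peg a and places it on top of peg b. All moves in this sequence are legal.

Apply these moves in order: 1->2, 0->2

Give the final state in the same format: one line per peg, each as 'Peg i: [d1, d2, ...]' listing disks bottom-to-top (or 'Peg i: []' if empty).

After move 1 (1->2):
Peg 0: [3, 1]
Peg 1: []
Peg 2: [4, 2]

After move 2 (0->2):
Peg 0: [3]
Peg 1: []
Peg 2: [4, 2, 1]

Answer: Peg 0: [3]
Peg 1: []
Peg 2: [4, 2, 1]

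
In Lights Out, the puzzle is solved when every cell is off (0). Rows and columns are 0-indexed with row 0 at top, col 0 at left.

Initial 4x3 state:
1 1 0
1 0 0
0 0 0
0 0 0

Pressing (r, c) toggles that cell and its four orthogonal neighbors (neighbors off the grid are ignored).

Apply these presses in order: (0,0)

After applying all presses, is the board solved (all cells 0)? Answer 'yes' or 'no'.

After press 1 at (0,0):
0 0 0
0 0 0
0 0 0
0 0 0

Lights still on: 0

Answer: yes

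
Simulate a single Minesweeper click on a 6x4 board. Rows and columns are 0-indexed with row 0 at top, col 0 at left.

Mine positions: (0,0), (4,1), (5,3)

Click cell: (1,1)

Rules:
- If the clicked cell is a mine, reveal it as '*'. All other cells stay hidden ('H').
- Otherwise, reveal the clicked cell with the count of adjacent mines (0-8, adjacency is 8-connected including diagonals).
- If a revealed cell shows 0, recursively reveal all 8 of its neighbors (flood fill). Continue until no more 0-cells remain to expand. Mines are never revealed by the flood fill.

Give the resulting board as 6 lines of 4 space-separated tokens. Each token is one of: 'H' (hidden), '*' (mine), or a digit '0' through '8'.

H H H H
H 1 H H
H H H H
H H H H
H H H H
H H H H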